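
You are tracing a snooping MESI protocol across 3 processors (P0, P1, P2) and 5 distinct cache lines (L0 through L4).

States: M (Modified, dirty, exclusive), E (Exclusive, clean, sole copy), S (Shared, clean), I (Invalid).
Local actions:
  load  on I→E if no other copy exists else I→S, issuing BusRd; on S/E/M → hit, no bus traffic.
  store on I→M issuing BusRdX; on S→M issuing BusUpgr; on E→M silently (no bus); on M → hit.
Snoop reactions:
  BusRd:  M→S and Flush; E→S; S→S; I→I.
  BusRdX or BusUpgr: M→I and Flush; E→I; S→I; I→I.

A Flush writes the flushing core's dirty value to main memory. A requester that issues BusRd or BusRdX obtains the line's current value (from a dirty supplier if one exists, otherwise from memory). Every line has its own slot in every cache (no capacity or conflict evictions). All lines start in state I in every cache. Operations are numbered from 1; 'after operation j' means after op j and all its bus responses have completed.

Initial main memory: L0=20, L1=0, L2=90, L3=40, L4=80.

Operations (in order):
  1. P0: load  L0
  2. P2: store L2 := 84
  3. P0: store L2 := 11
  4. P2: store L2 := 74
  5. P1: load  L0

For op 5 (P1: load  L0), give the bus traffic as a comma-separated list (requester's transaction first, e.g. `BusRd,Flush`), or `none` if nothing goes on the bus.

bus = BusRd

  op1 P0: load  L0 → E/I/I on L0; bus BusRd; mem=20
  op2 P2: store L2 := 84 → I/I/M on L2; bus BusRdX; mem=90
  op3 P0: store L2 := 11 → M/I/I on L2; bus BusRdX Flush; mem=84
  op4 P2: store L2 := 74 → I/I/M on L2; bus BusRdX Flush; mem=11
  op5 P1: load  L0 → S/S/I on L0; bus BusRd; mem=20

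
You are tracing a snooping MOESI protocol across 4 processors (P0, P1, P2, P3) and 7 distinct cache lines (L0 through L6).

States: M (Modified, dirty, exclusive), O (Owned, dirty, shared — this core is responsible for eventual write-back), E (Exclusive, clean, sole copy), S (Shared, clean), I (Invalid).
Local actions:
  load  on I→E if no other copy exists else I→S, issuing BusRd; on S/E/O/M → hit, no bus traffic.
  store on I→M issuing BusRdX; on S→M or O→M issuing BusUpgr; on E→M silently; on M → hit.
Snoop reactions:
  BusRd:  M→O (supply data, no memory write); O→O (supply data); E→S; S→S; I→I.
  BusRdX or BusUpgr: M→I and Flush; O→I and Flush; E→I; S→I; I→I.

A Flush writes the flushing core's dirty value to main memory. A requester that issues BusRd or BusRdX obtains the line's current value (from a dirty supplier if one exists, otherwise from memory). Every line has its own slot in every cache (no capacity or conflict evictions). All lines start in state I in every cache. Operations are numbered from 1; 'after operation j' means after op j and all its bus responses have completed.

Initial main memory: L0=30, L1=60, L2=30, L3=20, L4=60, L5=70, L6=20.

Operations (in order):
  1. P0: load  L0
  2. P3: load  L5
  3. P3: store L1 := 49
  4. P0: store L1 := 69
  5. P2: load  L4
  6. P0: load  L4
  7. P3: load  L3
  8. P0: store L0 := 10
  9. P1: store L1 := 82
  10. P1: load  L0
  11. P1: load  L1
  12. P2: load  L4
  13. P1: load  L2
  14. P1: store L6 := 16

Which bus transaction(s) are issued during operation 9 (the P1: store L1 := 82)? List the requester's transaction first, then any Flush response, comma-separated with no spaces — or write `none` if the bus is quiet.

1. P0: load  L0  bus=[BusRd]  L0: P0=E P1=I P2=I P3=I  mem[L0]=30
2. P3: load  L5  bus=[BusRd]  L5: P0=I P1=I P2=I P3=E  mem[L5]=70
3. P3: store L1 := 49  bus=[BusRdX]  L1: P0=I P1=I P2=I P3=M  mem[L1]=60
4. P0: store L1 := 69  bus=[BusRdX,Flush]  L1: P0=M P1=I P2=I P3=I  mem[L1]=49
5. P2: load  L4  bus=[BusRd]  L4: P0=I P1=I P2=E P3=I  mem[L4]=60
6. P0: load  L4  bus=[BusRd]  L4: P0=S P1=I P2=S P3=I  mem[L4]=60
7. P3: load  L3  bus=[BusRd]  L3: P0=I P1=I P2=I P3=E  mem[L3]=20
8. P0: store L0 := 10  bus=[-]  L0: P0=M P1=I P2=I P3=I  mem[L0]=30
9. P1: store L1 := 82  bus=[BusRdX,Flush]  L1: P0=I P1=M P2=I P3=I  mem[L1]=69
10. P1: load  L0  bus=[BusRd]  L0: P0=O P1=S P2=I P3=I  mem[L0]=30
11. P1: load  L1  bus=[-]  L1: P0=I P1=M P2=I P3=I  mem[L1]=69
12. P2: load  L4  bus=[-]  L4: P0=S P1=I P2=S P3=I  mem[L4]=60
13. P1: load  L2  bus=[BusRd]  L2: P0=I P1=E P2=I P3=I  mem[L2]=30
14. P1: store L6 := 16  bus=[BusRdX]  L6: P0=I P1=M P2=I P3=I  mem[L6]=20

bus = BusRdX,Flush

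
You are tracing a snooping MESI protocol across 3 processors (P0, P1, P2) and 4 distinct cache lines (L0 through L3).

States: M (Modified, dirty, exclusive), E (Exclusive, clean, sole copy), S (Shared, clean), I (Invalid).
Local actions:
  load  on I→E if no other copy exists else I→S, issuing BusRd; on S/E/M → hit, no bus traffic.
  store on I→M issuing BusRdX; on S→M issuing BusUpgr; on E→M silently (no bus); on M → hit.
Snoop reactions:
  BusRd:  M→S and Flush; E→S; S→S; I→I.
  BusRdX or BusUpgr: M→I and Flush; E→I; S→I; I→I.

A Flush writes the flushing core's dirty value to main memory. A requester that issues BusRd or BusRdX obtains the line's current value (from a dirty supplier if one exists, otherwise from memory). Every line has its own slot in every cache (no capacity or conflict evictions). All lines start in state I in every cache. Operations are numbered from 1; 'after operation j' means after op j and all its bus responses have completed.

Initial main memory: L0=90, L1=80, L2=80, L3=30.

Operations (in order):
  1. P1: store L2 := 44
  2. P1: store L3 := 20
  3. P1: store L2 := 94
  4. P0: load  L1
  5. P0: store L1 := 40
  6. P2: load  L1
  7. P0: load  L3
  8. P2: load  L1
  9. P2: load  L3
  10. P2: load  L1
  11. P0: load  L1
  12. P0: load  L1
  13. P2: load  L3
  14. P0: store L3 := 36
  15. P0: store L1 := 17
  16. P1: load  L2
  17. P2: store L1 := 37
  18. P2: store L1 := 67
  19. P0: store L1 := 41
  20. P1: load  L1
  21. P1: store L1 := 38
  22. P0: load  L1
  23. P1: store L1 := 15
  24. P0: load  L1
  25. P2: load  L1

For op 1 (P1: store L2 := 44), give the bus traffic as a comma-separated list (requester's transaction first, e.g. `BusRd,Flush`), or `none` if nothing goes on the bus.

bus = BusRdX

step 1: P1: store L2 := 44  ⟶  IMI  (L2)  txn=BusRdX  M[L2]=80
step 2: P1: store L3 := 20  ⟶  IMI  (L3)  txn=BusRdX  M[L3]=30
step 3: P1: store L2 := 94  ⟶  IMI  (L2)  txn=∅  M[L2]=80
step 4: P0: load  L1  ⟶  EII  (L1)  txn=BusRd  M[L1]=80
step 5: P0: store L1 := 40  ⟶  MII  (L1)  txn=∅  M[L1]=80
step 6: P2: load  L1  ⟶  SIS  (L1)  txn=BusRd+Flush  M[L1]=40
step 7: P0: load  L3  ⟶  SSI  (L3)  txn=BusRd+Flush  M[L3]=20
step 8: P2: load  L1  ⟶  SIS  (L1)  txn=∅  M[L1]=40
step 9: P2: load  L3  ⟶  SSS  (L3)  txn=BusRd  M[L3]=20
step 10: P2: load  L1  ⟶  SIS  (L1)  txn=∅  M[L1]=40
step 11: P0: load  L1  ⟶  SIS  (L1)  txn=∅  M[L1]=40
step 12: P0: load  L1  ⟶  SIS  (L1)  txn=∅  M[L1]=40
step 13: P2: load  L3  ⟶  SSS  (L3)  txn=∅  M[L3]=20
step 14: P0: store L3 := 36  ⟶  MII  (L3)  txn=BusUpgr  M[L3]=20
step 15: P0: store L1 := 17  ⟶  MII  (L1)  txn=BusUpgr  M[L1]=40
step 16: P1: load  L2  ⟶  IMI  (L2)  txn=∅  M[L2]=80
step 17: P2: store L1 := 37  ⟶  IIM  (L1)  txn=BusRdX+Flush  M[L1]=17
step 18: P2: store L1 := 67  ⟶  IIM  (L1)  txn=∅  M[L1]=17
step 19: P0: store L1 := 41  ⟶  MII  (L1)  txn=BusRdX+Flush  M[L1]=67
step 20: P1: load  L1  ⟶  SSI  (L1)  txn=BusRd+Flush  M[L1]=41
step 21: P1: store L1 := 38  ⟶  IMI  (L1)  txn=BusUpgr  M[L1]=41
step 22: P0: load  L1  ⟶  SSI  (L1)  txn=BusRd+Flush  M[L1]=38
step 23: P1: store L1 := 15  ⟶  IMI  (L1)  txn=BusUpgr  M[L1]=38
step 24: P0: load  L1  ⟶  SSI  (L1)  txn=BusRd+Flush  M[L1]=15
step 25: P2: load  L1  ⟶  SSS  (L1)  txn=BusRd  M[L1]=15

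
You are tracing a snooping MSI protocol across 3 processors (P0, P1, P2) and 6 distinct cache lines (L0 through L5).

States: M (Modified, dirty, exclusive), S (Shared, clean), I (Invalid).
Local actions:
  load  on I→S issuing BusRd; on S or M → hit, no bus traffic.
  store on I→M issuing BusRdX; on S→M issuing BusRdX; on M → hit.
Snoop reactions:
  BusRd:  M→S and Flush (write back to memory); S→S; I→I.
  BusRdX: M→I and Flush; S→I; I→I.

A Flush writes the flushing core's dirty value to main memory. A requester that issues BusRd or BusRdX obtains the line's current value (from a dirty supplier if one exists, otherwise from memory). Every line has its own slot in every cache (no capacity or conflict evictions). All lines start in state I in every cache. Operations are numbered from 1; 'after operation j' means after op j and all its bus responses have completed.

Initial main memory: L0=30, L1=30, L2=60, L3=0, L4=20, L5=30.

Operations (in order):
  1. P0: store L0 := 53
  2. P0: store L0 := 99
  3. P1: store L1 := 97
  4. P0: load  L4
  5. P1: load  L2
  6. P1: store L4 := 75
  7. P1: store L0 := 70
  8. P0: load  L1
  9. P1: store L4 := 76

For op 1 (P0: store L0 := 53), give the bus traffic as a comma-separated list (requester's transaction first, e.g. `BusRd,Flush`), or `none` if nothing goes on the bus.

bus = BusRdX

[1] P0: store L0 := 53 | P0:M(53), P1:I, P2:I | bus: BusRdX
[2] P0: store L0 := 99 | P0:M(99), P1:I, P2:I | bus: none
[3] P1: store L1 := 97 | P0:I, P1:M(97), P2:I | bus: BusRdX
[4] P0: load  L4 | P0:S(20), P1:I, P2:I | bus: BusRd
[5] P1: load  L2 | P0:I, P1:S(60), P2:I | bus: BusRd
[6] P1: store L4 := 75 | P0:I, P1:M(75), P2:I | bus: BusRdX
[7] P1: store L0 := 70 | P0:I, P1:M(70), P2:I | bus: BusRdX,Flush
[8] P0: load  L1 | P0:S(97), P1:S(97), P2:I | bus: BusRd,Flush
[9] P1: store L4 := 76 | P0:I, P1:M(76), P2:I | bus: none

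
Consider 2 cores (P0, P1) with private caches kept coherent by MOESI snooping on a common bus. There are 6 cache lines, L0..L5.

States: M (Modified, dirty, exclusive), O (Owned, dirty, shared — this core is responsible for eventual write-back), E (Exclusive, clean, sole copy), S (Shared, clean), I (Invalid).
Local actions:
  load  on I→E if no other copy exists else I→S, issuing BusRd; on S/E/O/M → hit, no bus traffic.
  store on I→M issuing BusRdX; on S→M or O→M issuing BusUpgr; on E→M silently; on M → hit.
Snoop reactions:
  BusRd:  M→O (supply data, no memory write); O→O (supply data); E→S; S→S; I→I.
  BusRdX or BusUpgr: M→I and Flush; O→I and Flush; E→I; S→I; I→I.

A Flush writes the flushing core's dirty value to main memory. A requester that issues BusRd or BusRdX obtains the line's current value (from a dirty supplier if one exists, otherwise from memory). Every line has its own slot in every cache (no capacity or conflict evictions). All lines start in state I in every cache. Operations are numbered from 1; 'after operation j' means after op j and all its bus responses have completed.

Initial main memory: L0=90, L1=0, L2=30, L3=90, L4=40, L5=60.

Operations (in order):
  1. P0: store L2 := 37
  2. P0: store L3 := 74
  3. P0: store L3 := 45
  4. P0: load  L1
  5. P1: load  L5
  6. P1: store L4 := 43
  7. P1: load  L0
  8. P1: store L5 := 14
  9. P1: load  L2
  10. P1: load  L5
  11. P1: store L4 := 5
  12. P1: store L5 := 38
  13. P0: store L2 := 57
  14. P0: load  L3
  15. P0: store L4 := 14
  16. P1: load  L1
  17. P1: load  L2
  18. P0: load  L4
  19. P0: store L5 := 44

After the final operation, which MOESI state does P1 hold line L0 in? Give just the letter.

  op1 P0: store L2 := 37 → M/I on L2; bus BusRdX; mem=30
  op2 P0: store L3 := 74 → M/I on L3; bus BusRdX; mem=90
  op3 P0: store L3 := 45 → M/I on L3; bus (none); mem=90
  op4 P0: load  L1 → E/I on L1; bus BusRd; mem=0
  op5 P1: load  L5 → I/E on L5; bus BusRd; mem=60
  op6 P1: store L4 := 43 → I/M on L4; bus BusRdX; mem=40
  op7 P1: load  L0 → I/E on L0; bus BusRd; mem=90
  op8 P1: store L5 := 14 → I/M on L5; bus (none); mem=60
  op9 P1: load  L2 → O/S on L2; bus BusRd; mem=30
  op10 P1: load  L5 → I/M on L5; bus (none); mem=60
  op11 P1: store L4 := 5 → I/M on L4; bus (none); mem=40
  op12 P1: store L5 := 38 → I/M on L5; bus (none); mem=60
  op13 P0: store L2 := 57 → M/I on L2; bus BusUpgr; mem=30
  op14 P0: load  L3 → M/I on L3; bus (none); mem=90
  op15 P0: store L4 := 14 → M/I on L4; bus BusRdX Flush; mem=5
  op16 P1: load  L1 → S/S on L1; bus BusRd; mem=0
  op17 P1: load  L2 → O/S on L2; bus BusRd; mem=30
  op18 P0: load  L4 → M/I on L4; bus (none); mem=5
  op19 P0: store L5 := 44 → M/I on L5; bus BusRdX Flush; mem=38

state = E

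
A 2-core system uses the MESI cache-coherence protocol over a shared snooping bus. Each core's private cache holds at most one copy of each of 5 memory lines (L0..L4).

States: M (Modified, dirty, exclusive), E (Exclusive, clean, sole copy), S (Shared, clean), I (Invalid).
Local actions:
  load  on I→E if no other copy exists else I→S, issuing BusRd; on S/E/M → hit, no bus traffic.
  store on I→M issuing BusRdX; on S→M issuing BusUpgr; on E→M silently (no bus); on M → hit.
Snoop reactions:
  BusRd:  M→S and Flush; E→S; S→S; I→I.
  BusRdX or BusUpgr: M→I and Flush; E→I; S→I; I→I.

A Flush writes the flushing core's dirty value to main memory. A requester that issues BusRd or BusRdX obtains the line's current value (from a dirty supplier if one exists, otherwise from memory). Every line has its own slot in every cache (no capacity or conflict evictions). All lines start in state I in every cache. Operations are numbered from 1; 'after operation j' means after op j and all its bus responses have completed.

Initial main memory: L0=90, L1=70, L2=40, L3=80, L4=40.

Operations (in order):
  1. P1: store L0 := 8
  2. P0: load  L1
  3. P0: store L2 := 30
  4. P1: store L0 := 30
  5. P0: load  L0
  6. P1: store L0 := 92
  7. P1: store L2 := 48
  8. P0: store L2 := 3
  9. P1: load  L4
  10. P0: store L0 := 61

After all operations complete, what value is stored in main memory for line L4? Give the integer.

  op1 P1: store L0 := 8 → I/M on L0; bus BusRdX; mem=90
  op2 P0: load  L1 → E/I on L1; bus BusRd; mem=70
  op3 P0: store L2 := 30 → M/I on L2; bus BusRdX; mem=40
  op4 P1: store L0 := 30 → I/M on L0; bus (none); mem=90
  op5 P0: load  L0 → S/S on L0; bus BusRd Flush; mem=30
  op6 P1: store L0 := 92 → I/M on L0; bus BusUpgr; mem=30
  op7 P1: store L2 := 48 → I/M on L2; bus BusRdX Flush; mem=30
  op8 P0: store L2 := 3 → M/I on L2; bus BusRdX Flush; mem=48
  op9 P1: load  L4 → I/E on L4; bus BusRd; mem=40
  op10 P0: store L0 := 61 → M/I on L0; bus BusRdX Flush; mem=92

memory[L4] = 40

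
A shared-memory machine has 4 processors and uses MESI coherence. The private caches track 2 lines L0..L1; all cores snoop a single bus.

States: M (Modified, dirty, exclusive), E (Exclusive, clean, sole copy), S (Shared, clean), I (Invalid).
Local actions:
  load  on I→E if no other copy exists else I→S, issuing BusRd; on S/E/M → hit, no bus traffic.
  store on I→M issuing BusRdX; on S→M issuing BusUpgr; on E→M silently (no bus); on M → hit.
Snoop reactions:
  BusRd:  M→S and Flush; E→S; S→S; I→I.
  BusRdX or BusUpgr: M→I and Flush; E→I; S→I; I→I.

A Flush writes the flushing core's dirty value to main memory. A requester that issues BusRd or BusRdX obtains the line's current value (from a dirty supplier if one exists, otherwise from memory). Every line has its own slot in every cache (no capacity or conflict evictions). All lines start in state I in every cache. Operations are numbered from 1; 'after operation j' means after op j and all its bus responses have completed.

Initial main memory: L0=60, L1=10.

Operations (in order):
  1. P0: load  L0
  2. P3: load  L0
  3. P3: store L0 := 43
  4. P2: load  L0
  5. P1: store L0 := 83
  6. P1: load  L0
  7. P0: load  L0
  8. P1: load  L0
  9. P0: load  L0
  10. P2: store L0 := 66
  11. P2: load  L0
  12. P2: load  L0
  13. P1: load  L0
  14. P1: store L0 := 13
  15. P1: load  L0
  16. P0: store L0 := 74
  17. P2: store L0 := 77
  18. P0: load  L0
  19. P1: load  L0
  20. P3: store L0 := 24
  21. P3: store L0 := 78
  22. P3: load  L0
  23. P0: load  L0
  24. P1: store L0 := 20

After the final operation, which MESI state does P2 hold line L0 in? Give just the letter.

  op1 P0: load  L0 → E/I/I/I on L0; bus BusRd; mem=60
  op2 P3: load  L0 → S/I/I/S on L0; bus BusRd; mem=60
  op3 P3: store L0 := 43 → I/I/I/M on L0; bus BusUpgr; mem=60
  op4 P2: load  L0 → I/I/S/S on L0; bus BusRd Flush; mem=43
  op5 P1: store L0 := 83 → I/M/I/I on L0; bus BusRdX; mem=43
  op6 P1: load  L0 → I/M/I/I on L0; bus (none); mem=43
  op7 P0: load  L0 → S/S/I/I on L0; bus BusRd Flush; mem=83
  op8 P1: load  L0 → S/S/I/I on L0; bus (none); mem=83
  op9 P0: load  L0 → S/S/I/I on L0; bus (none); mem=83
  op10 P2: store L0 := 66 → I/I/M/I on L0; bus BusRdX; mem=83
  op11 P2: load  L0 → I/I/M/I on L0; bus (none); mem=83
  op12 P2: load  L0 → I/I/M/I on L0; bus (none); mem=83
  op13 P1: load  L0 → I/S/S/I on L0; bus BusRd Flush; mem=66
  op14 P1: store L0 := 13 → I/M/I/I on L0; bus BusUpgr; mem=66
  op15 P1: load  L0 → I/M/I/I on L0; bus (none); mem=66
  op16 P0: store L0 := 74 → M/I/I/I on L0; bus BusRdX Flush; mem=13
  op17 P2: store L0 := 77 → I/I/M/I on L0; bus BusRdX Flush; mem=74
  op18 P0: load  L0 → S/I/S/I on L0; bus BusRd Flush; mem=77
  op19 P1: load  L0 → S/S/S/I on L0; bus BusRd; mem=77
  op20 P3: store L0 := 24 → I/I/I/M on L0; bus BusRdX; mem=77
  op21 P3: store L0 := 78 → I/I/I/M on L0; bus (none); mem=77
  op22 P3: load  L0 → I/I/I/M on L0; bus (none); mem=77
  op23 P0: load  L0 → S/I/I/S on L0; bus BusRd Flush; mem=78
  op24 P1: store L0 := 20 → I/M/I/I on L0; bus BusRdX; mem=78

state = I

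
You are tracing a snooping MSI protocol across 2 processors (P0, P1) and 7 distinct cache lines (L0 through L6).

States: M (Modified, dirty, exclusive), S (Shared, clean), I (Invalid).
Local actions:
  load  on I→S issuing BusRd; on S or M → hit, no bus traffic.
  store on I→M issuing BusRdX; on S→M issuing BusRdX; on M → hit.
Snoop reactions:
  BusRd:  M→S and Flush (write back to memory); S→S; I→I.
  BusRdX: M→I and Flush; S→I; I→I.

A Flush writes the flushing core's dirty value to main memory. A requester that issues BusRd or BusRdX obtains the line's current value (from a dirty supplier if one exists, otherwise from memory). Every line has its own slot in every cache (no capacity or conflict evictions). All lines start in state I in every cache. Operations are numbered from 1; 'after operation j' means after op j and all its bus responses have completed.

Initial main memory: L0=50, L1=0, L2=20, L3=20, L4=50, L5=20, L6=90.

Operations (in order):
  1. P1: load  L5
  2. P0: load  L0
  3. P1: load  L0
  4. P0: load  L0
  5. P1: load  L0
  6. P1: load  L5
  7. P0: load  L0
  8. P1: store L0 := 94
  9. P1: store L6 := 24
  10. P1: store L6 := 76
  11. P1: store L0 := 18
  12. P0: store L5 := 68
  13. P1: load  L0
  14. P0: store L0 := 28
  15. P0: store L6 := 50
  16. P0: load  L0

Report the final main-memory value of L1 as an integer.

1. P1: load  L5  bus=[BusRd]  L5: P0=I P1=S  mem[L5]=20
2. P0: load  L0  bus=[BusRd]  L0: P0=S P1=I  mem[L0]=50
3. P1: load  L0  bus=[BusRd]  L0: P0=S P1=S  mem[L0]=50
4. P0: load  L0  bus=[-]  L0: P0=S P1=S  mem[L0]=50
5. P1: load  L0  bus=[-]  L0: P0=S P1=S  mem[L0]=50
6. P1: load  L5  bus=[-]  L5: P0=I P1=S  mem[L5]=20
7. P0: load  L0  bus=[-]  L0: P0=S P1=S  mem[L0]=50
8. P1: store L0 := 94  bus=[BusRdX]  L0: P0=I P1=M  mem[L0]=50
9. P1: store L6 := 24  bus=[BusRdX]  L6: P0=I P1=M  mem[L6]=90
10. P1: store L6 := 76  bus=[-]  L6: P0=I P1=M  mem[L6]=90
11. P1: store L0 := 18  bus=[-]  L0: P0=I P1=M  mem[L0]=50
12. P0: store L5 := 68  bus=[BusRdX]  L5: P0=M P1=I  mem[L5]=20
13. P1: load  L0  bus=[-]  L0: P0=I P1=M  mem[L0]=50
14. P0: store L0 := 28  bus=[BusRdX,Flush]  L0: P0=M P1=I  mem[L0]=18
15. P0: store L6 := 50  bus=[BusRdX,Flush]  L6: P0=M P1=I  mem[L6]=76
16. P0: load  L0  bus=[-]  L0: P0=M P1=I  mem[L0]=18

memory[L1] = 0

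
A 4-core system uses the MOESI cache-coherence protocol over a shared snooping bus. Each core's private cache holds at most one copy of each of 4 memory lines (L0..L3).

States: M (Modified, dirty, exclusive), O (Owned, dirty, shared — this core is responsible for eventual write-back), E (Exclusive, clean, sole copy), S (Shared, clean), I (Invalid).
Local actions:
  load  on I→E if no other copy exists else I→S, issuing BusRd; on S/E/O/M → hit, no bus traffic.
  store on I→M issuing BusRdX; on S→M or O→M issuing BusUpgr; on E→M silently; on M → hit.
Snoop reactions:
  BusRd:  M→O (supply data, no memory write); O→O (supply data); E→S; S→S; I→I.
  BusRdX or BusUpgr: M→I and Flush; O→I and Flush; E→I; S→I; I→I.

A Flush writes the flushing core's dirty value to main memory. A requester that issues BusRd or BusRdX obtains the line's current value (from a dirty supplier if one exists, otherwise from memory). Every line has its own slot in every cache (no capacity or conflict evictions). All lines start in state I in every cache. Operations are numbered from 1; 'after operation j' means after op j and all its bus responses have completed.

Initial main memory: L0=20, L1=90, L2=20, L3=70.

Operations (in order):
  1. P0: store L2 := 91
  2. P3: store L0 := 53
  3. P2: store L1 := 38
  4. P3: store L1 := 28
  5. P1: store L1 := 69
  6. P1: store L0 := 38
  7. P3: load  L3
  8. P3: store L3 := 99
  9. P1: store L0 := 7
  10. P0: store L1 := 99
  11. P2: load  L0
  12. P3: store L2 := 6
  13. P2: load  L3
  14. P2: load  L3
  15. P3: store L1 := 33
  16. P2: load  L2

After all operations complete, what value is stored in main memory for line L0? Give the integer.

memory[L0] = 53

[1] P0: store L2 := 91 | P0:M(91), P1:I, P2:I, P3:I | bus: BusRdX
[2] P3: store L0 := 53 | P0:I, P1:I, P2:I, P3:M(53) | bus: BusRdX
[3] P2: store L1 := 38 | P0:I, P1:I, P2:M(38), P3:I | bus: BusRdX
[4] P3: store L1 := 28 | P0:I, P1:I, P2:I, P3:M(28) | bus: BusRdX,Flush
[5] P1: store L1 := 69 | P0:I, P1:M(69), P2:I, P3:I | bus: BusRdX,Flush
[6] P1: store L0 := 38 | P0:I, P1:M(38), P2:I, P3:I | bus: BusRdX,Flush
[7] P3: load  L3 | P0:I, P1:I, P2:I, P3:E(70) | bus: BusRd
[8] P3: store L3 := 99 | P0:I, P1:I, P2:I, P3:M(99) | bus: none
[9] P1: store L0 := 7 | P0:I, P1:M(7), P2:I, P3:I | bus: none
[10] P0: store L1 := 99 | P0:M(99), P1:I, P2:I, P3:I | bus: BusRdX,Flush
[11] P2: load  L0 | P0:I, P1:O(7), P2:S(7), P3:I | bus: BusRd
[12] P3: store L2 := 6 | P0:I, P1:I, P2:I, P3:M(6) | bus: BusRdX,Flush
[13] P2: load  L3 | P0:I, P1:I, P2:S(99), P3:O(99) | bus: BusRd
[14] P2: load  L3 | P0:I, P1:I, P2:S(99), P3:O(99) | bus: none
[15] P3: store L1 := 33 | P0:I, P1:I, P2:I, P3:M(33) | bus: BusRdX,Flush
[16] P2: load  L2 | P0:I, P1:I, P2:S(6), P3:O(6) | bus: BusRd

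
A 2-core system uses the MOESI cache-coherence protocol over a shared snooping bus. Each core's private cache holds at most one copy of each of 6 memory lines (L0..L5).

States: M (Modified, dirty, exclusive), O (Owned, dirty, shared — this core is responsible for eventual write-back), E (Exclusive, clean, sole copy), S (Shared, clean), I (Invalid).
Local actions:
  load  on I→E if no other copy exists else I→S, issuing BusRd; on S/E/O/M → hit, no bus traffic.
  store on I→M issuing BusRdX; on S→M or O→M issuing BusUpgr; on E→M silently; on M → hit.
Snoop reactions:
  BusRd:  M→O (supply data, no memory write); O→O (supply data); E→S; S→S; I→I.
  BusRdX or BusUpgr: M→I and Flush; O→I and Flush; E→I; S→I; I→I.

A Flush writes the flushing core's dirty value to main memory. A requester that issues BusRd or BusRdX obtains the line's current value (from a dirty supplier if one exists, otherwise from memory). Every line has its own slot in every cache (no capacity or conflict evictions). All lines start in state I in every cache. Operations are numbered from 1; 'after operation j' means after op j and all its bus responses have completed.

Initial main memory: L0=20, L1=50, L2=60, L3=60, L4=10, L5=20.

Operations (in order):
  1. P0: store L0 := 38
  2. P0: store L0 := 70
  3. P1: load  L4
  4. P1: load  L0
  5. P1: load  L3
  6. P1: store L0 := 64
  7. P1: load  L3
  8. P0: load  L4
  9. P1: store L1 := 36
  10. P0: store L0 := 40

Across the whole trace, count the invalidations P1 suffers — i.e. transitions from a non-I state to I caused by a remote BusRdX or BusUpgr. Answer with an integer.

[1] P0: store L0 := 38 | P0:M(38), P1:I | bus: BusRdX
[2] P0: store L0 := 70 | P0:M(70), P1:I | bus: none
[3] P1: load  L4 | P0:I, P1:E(10) | bus: BusRd
[4] P1: load  L0 | P0:O(70), P1:S(70) | bus: BusRd
[5] P1: load  L3 | P0:I, P1:E(60) | bus: BusRd
[6] P1: store L0 := 64 | P0:I, P1:M(64) | bus: BusUpgr,Flush
[7] P1: load  L3 | P0:I, P1:E(60) | bus: none
[8] P0: load  L4 | P0:S(10), P1:S(10) | bus: BusRd
[9] P1: store L1 := 36 | P0:I, P1:M(36) | bus: BusRdX
[10] P0: store L0 := 40 | P0:M(40), P1:I | bus: BusRdX,Flush

invalidations = 1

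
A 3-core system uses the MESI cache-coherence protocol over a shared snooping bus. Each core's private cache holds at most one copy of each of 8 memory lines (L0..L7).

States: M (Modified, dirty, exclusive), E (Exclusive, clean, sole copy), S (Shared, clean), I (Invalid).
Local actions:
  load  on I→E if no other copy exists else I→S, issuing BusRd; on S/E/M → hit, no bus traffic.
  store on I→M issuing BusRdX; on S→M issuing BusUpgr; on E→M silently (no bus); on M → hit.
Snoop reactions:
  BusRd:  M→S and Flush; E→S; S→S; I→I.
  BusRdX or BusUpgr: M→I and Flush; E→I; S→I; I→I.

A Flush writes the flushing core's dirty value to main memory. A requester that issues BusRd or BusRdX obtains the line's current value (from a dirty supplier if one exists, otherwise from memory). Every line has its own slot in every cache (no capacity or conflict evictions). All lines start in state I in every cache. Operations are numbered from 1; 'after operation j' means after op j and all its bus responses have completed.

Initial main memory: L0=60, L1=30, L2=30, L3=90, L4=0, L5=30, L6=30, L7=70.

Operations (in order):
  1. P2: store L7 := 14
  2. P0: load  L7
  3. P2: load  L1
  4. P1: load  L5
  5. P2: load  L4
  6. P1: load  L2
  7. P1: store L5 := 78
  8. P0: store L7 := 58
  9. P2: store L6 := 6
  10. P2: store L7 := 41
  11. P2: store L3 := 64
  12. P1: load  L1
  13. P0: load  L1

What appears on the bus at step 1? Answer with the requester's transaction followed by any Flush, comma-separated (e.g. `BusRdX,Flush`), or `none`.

bus = BusRdX

1. P2: store L7 := 14  bus=[BusRdX]  L7: P0=I P1=I P2=M  mem[L7]=70
2. P0: load  L7  bus=[BusRd,Flush]  L7: P0=S P1=I P2=S  mem[L7]=14
3. P2: load  L1  bus=[BusRd]  L1: P0=I P1=I P2=E  mem[L1]=30
4. P1: load  L5  bus=[BusRd]  L5: P0=I P1=E P2=I  mem[L5]=30
5. P2: load  L4  bus=[BusRd]  L4: P0=I P1=I P2=E  mem[L4]=0
6. P1: load  L2  bus=[BusRd]  L2: P0=I P1=E P2=I  mem[L2]=30
7. P1: store L5 := 78  bus=[-]  L5: P0=I P1=M P2=I  mem[L5]=30
8. P0: store L7 := 58  bus=[BusUpgr]  L7: P0=M P1=I P2=I  mem[L7]=14
9. P2: store L6 := 6  bus=[BusRdX]  L6: P0=I P1=I P2=M  mem[L6]=30
10. P2: store L7 := 41  bus=[BusRdX,Flush]  L7: P0=I P1=I P2=M  mem[L7]=58
11. P2: store L3 := 64  bus=[BusRdX]  L3: P0=I P1=I P2=M  mem[L3]=90
12. P1: load  L1  bus=[BusRd]  L1: P0=I P1=S P2=S  mem[L1]=30
13. P0: load  L1  bus=[BusRd]  L1: P0=S P1=S P2=S  mem[L1]=30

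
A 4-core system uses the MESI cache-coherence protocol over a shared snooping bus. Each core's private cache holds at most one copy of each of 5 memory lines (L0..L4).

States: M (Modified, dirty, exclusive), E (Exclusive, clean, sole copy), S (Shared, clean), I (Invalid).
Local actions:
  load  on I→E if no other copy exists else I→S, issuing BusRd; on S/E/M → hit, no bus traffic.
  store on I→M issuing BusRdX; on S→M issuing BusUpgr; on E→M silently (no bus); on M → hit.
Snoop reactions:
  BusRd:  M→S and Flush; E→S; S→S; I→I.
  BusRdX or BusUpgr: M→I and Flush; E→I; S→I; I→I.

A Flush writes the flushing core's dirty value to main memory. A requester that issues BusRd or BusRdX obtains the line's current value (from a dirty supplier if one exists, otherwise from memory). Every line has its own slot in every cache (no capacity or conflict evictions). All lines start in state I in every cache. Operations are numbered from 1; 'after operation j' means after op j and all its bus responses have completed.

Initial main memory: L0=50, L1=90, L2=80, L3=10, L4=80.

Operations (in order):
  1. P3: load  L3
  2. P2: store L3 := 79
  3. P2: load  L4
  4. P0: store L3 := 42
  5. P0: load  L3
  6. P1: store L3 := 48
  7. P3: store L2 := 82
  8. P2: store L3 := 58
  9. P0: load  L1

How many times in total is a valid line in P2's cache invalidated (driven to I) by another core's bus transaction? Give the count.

1. P3: load  L3  bus=[BusRd]  L3: P0=I P1=I P2=I P3=E  mem[L3]=10
2. P2: store L3 := 79  bus=[BusRdX]  L3: P0=I P1=I P2=M P3=I  mem[L3]=10
3. P2: load  L4  bus=[BusRd]  L4: P0=I P1=I P2=E P3=I  mem[L4]=80
4. P0: store L3 := 42  bus=[BusRdX,Flush]  L3: P0=M P1=I P2=I P3=I  mem[L3]=79
5. P0: load  L3  bus=[-]  L3: P0=M P1=I P2=I P3=I  mem[L3]=79
6. P1: store L3 := 48  bus=[BusRdX,Flush]  L3: P0=I P1=M P2=I P3=I  mem[L3]=42
7. P3: store L2 := 82  bus=[BusRdX]  L2: P0=I P1=I P2=I P3=M  mem[L2]=80
8. P2: store L3 := 58  bus=[BusRdX,Flush]  L3: P0=I P1=I P2=M P3=I  mem[L3]=48
9. P0: load  L1  bus=[BusRd]  L1: P0=E P1=I P2=I P3=I  mem[L1]=90

invalidations = 1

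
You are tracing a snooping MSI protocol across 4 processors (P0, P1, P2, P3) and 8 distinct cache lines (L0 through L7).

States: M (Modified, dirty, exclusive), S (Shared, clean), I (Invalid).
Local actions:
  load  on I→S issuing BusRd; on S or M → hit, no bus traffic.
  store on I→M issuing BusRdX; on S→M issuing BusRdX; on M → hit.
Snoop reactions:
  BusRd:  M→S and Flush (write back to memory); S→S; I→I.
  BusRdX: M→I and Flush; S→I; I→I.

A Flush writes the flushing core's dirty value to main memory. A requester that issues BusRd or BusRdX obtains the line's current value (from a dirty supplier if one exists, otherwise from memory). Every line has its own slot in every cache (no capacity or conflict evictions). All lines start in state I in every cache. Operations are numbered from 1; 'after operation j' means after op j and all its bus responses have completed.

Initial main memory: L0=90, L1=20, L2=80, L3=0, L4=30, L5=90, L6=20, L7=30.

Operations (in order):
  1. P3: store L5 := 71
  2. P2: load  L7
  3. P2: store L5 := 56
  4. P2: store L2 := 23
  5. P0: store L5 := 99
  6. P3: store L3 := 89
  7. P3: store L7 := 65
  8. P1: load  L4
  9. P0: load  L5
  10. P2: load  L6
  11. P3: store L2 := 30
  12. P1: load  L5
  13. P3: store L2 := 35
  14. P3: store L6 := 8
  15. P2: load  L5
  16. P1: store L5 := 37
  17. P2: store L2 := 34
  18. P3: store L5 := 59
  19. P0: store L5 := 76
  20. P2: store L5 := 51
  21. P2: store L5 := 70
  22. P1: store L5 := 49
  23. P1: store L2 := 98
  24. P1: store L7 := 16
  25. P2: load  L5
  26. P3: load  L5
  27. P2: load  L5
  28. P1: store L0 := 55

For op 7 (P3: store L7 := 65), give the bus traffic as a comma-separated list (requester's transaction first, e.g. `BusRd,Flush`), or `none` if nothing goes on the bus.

[1] P3: store L5 := 71 | P0:I, P1:I, P2:I, P3:M(71) | bus: BusRdX
[2] P2: load  L7 | P0:I, P1:I, P2:S(30), P3:I | bus: BusRd
[3] P2: store L5 := 56 | P0:I, P1:I, P2:M(56), P3:I | bus: BusRdX,Flush
[4] P2: store L2 := 23 | P0:I, P1:I, P2:M(23), P3:I | bus: BusRdX
[5] P0: store L5 := 99 | P0:M(99), P1:I, P2:I, P3:I | bus: BusRdX,Flush
[6] P3: store L3 := 89 | P0:I, P1:I, P2:I, P3:M(89) | bus: BusRdX
[7] P3: store L7 := 65 | P0:I, P1:I, P2:I, P3:M(65) | bus: BusRdX
[8] P1: load  L4 | P0:I, P1:S(30), P2:I, P3:I | bus: BusRd
[9] P0: load  L5 | P0:M(99), P1:I, P2:I, P3:I | bus: none
[10] P2: load  L6 | P0:I, P1:I, P2:S(20), P3:I | bus: BusRd
[11] P3: store L2 := 30 | P0:I, P1:I, P2:I, P3:M(30) | bus: BusRdX,Flush
[12] P1: load  L5 | P0:S(99), P1:S(99), P2:I, P3:I | bus: BusRd,Flush
[13] P3: store L2 := 35 | P0:I, P1:I, P2:I, P3:M(35) | bus: none
[14] P3: store L6 := 8 | P0:I, P1:I, P2:I, P3:M(8) | bus: BusRdX
[15] P2: load  L5 | P0:S(99), P1:S(99), P2:S(99), P3:I | bus: BusRd
[16] P1: store L5 := 37 | P0:I, P1:M(37), P2:I, P3:I | bus: BusRdX
[17] P2: store L2 := 34 | P0:I, P1:I, P2:M(34), P3:I | bus: BusRdX,Flush
[18] P3: store L5 := 59 | P0:I, P1:I, P2:I, P3:M(59) | bus: BusRdX,Flush
[19] P0: store L5 := 76 | P0:M(76), P1:I, P2:I, P3:I | bus: BusRdX,Flush
[20] P2: store L5 := 51 | P0:I, P1:I, P2:M(51), P3:I | bus: BusRdX,Flush
[21] P2: store L5 := 70 | P0:I, P1:I, P2:M(70), P3:I | bus: none
[22] P1: store L5 := 49 | P0:I, P1:M(49), P2:I, P3:I | bus: BusRdX,Flush
[23] P1: store L2 := 98 | P0:I, P1:M(98), P2:I, P3:I | bus: BusRdX,Flush
[24] P1: store L7 := 16 | P0:I, P1:M(16), P2:I, P3:I | bus: BusRdX,Flush
[25] P2: load  L5 | P0:I, P1:S(49), P2:S(49), P3:I | bus: BusRd,Flush
[26] P3: load  L5 | P0:I, P1:S(49), P2:S(49), P3:S(49) | bus: BusRd
[27] P2: load  L5 | P0:I, P1:S(49), P2:S(49), P3:S(49) | bus: none
[28] P1: store L0 := 55 | P0:I, P1:M(55), P2:I, P3:I | bus: BusRdX

bus = BusRdX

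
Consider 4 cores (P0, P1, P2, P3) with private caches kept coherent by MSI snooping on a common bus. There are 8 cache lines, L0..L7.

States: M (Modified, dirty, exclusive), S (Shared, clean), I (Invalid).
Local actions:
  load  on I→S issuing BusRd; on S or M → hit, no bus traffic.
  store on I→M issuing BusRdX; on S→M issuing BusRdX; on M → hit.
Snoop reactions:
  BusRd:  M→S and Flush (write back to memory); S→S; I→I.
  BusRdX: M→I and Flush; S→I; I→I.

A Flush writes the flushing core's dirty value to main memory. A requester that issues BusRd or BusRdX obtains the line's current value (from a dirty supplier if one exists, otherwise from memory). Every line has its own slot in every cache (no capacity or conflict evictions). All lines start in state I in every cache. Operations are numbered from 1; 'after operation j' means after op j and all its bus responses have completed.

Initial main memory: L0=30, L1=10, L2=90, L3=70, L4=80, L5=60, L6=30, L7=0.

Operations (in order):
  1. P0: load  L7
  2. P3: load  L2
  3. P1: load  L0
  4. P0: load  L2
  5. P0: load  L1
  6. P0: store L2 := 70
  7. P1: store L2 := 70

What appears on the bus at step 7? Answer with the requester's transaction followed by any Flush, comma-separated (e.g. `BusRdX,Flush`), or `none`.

bus = BusRdX,Flush

[1] P0: load  L7 | P0:S(0), P1:I, P2:I, P3:I | bus: BusRd
[2] P3: load  L2 | P0:I, P1:I, P2:I, P3:S(90) | bus: BusRd
[3] P1: load  L0 | P0:I, P1:S(30), P2:I, P3:I | bus: BusRd
[4] P0: load  L2 | P0:S(90), P1:I, P2:I, P3:S(90) | bus: BusRd
[5] P0: load  L1 | P0:S(10), P1:I, P2:I, P3:I | bus: BusRd
[6] P0: store L2 := 70 | P0:M(70), P1:I, P2:I, P3:I | bus: BusRdX
[7] P1: store L2 := 70 | P0:I, P1:M(70), P2:I, P3:I | bus: BusRdX,Flush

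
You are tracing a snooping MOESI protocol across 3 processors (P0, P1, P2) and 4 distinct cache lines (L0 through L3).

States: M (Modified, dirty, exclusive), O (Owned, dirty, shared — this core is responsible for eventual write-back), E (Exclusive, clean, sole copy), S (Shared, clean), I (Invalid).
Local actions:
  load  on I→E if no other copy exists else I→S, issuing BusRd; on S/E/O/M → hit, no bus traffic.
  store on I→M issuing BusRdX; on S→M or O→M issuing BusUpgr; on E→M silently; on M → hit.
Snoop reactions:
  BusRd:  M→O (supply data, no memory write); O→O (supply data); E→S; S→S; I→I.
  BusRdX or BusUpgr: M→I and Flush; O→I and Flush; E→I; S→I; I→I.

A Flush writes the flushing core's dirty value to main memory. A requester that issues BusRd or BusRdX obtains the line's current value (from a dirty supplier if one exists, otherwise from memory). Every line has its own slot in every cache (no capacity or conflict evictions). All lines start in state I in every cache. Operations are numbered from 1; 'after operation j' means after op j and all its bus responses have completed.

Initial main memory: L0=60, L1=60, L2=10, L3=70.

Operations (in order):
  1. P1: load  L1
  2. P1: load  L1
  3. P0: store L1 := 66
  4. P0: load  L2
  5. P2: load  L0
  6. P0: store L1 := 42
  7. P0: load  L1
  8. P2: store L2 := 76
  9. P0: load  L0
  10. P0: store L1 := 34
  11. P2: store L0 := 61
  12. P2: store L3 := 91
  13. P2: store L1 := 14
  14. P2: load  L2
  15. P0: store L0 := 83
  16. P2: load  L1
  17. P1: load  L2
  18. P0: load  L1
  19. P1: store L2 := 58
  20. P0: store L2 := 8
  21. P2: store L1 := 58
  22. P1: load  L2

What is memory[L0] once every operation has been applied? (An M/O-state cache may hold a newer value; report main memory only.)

  op1 P1: load  L1 → I/E/I on L1; bus BusRd; mem=60
  op2 P1: load  L1 → I/E/I on L1; bus (none); mem=60
  op3 P0: store L1 := 66 → M/I/I on L1; bus BusRdX; mem=60
  op4 P0: load  L2 → E/I/I on L2; bus BusRd; mem=10
  op5 P2: load  L0 → I/I/E on L0; bus BusRd; mem=60
  op6 P0: store L1 := 42 → M/I/I on L1; bus (none); mem=60
  op7 P0: load  L1 → M/I/I on L1; bus (none); mem=60
  op8 P2: store L2 := 76 → I/I/M on L2; bus BusRdX; mem=10
  op9 P0: load  L0 → S/I/S on L0; bus BusRd; mem=60
  op10 P0: store L1 := 34 → M/I/I on L1; bus (none); mem=60
  op11 P2: store L0 := 61 → I/I/M on L0; bus BusUpgr; mem=60
  op12 P2: store L3 := 91 → I/I/M on L3; bus BusRdX; mem=70
  op13 P2: store L1 := 14 → I/I/M on L1; bus BusRdX Flush; mem=34
  op14 P2: load  L2 → I/I/M on L2; bus (none); mem=10
  op15 P0: store L0 := 83 → M/I/I on L0; bus BusRdX Flush; mem=61
  op16 P2: load  L1 → I/I/M on L1; bus (none); mem=34
  op17 P1: load  L2 → I/S/O on L2; bus BusRd; mem=10
  op18 P0: load  L1 → S/I/O on L1; bus BusRd; mem=34
  op19 P1: store L2 := 58 → I/M/I on L2; bus BusUpgr Flush; mem=76
  op20 P0: store L2 := 8 → M/I/I on L2; bus BusRdX Flush; mem=58
  op21 P2: store L1 := 58 → I/I/M on L1; bus BusUpgr; mem=34
  op22 P1: load  L2 → O/S/I on L2; bus BusRd; mem=58

memory[L0] = 61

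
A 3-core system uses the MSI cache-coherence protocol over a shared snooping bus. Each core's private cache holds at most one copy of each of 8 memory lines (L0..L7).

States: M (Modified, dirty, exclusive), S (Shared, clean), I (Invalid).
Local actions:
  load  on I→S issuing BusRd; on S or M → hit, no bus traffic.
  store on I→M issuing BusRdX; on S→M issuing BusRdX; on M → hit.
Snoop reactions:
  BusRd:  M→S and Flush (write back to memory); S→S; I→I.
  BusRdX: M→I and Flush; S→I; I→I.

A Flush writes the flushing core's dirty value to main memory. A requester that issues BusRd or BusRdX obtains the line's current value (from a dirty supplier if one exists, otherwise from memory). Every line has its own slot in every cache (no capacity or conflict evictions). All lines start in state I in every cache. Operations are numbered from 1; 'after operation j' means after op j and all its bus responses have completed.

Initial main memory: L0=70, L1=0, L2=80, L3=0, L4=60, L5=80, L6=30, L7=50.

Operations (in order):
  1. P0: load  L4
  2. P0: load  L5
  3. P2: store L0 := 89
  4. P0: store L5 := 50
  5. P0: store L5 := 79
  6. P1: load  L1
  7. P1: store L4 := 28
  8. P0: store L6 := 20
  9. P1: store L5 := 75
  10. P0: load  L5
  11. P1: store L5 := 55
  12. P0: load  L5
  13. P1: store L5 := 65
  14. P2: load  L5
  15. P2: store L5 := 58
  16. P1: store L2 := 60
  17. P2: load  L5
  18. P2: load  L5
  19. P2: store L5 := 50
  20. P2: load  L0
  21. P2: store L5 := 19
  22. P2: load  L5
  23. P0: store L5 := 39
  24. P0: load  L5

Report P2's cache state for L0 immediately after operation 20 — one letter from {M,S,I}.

state = M

[1] P0: load  L4 | P0:S(60), P1:I, P2:I | bus: BusRd
[2] P0: load  L5 | P0:S(80), P1:I, P2:I | bus: BusRd
[3] P2: store L0 := 89 | P0:I, P1:I, P2:M(89) | bus: BusRdX
[4] P0: store L5 := 50 | P0:M(50), P1:I, P2:I | bus: BusRdX
[5] P0: store L5 := 79 | P0:M(79), P1:I, P2:I | bus: none
[6] P1: load  L1 | P0:I, P1:S(0), P2:I | bus: BusRd
[7] P1: store L4 := 28 | P0:I, P1:M(28), P2:I | bus: BusRdX
[8] P0: store L6 := 20 | P0:M(20), P1:I, P2:I | bus: BusRdX
[9] P1: store L5 := 75 | P0:I, P1:M(75), P2:I | bus: BusRdX,Flush
[10] P0: load  L5 | P0:S(75), P1:S(75), P2:I | bus: BusRd,Flush
[11] P1: store L5 := 55 | P0:I, P1:M(55), P2:I | bus: BusRdX
[12] P0: load  L5 | P0:S(55), P1:S(55), P2:I | bus: BusRd,Flush
[13] P1: store L5 := 65 | P0:I, P1:M(65), P2:I | bus: BusRdX
[14] P2: load  L5 | P0:I, P1:S(65), P2:S(65) | bus: BusRd,Flush
[15] P2: store L5 := 58 | P0:I, P1:I, P2:M(58) | bus: BusRdX
[16] P1: store L2 := 60 | P0:I, P1:M(60), P2:I | bus: BusRdX
[17] P2: load  L5 | P0:I, P1:I, P2:M(58) | bus: none
[18] P2: load  L5 | P0:I, P1:I, P2:M(58) | bus: none
[19] P2: store L5 := 50 | P0:I, P1:I, P2:M(50) | bus: none
[20] P2: load  L0 | P0:I, P1:I, P2:M(89) | bus: none
[21] P2: store L5 := 19 | P0:I, P1:I, P2:M(19) | bus: none
[22] P2: load  L5 | P0:I, P1:I, P2:M(19) | bus: none
[23] P0: store L5 := 39 | P0:M(39), P1:I, P2:I | bus: BusRdX,Flush
[24] P0: load  L5 | P0:M(39), P1:I, P2:I | bus: none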